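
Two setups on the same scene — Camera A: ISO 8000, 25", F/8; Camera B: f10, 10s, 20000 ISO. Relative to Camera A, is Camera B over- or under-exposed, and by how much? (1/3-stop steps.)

Aperture: f/8 → f/9 → f/10 — 2/3 stop stopped down (darker).
Shutter speed: 25 → 20 → 15 → 13 → 10 — 1 1/3 stops shorter (darker).
ISO: 8000 → 10000 → 12800 → 16000 → 20000 — 1 1/3 stops higher (brighter).
Net: −2/3 −1 1/3 +1 1/3 = −2/3 stops.

2/3 stop darker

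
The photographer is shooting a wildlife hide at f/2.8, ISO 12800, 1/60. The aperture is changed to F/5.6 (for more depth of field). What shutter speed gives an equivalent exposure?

1/15s

Aperture: f/2.8 → f/4 → f/5.6 — 2 stops narrower (darker).
Need 2 stops brighter from the shutter speed: 1/60 → 1/30 → 1/15.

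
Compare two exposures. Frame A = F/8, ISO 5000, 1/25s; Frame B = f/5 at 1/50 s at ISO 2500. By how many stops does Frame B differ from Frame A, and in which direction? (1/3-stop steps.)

2/3 stop darker

Aperture: f/8 → f/7.1 → f/6.3 → f/5.6 → f/5 — 1 1/3 stops opened up (brighter).
Shutter speed: 1/25 → 1/30 → 1/40 → 1/50 — 1 stop faster (darker).
ISO: 5000 → 4000 → 3200 → 2500 — 1 stop lower (darker).
Net: +1 1/3 −1 −1 = −2/3 stops.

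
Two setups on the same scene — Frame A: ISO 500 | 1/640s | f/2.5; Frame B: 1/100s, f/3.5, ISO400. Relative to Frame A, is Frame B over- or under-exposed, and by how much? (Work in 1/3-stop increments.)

1 1/3 stops brighter

Aperture: f/2.5 → f/2.8 → f/3.2 → f/3.5 — 1 stop narrower (darker).
Shutter speed: 1/640 → 1/500 → 1/400 → 1/320 → 1/250 → 1/200 → 1/160 → 1/125 → 1/100 — 2 2/3 stops longer (brighter).
ISO: 500 → 400 — 1/3 stop lower (darker).
Net: −1 +2 2/3 −1/3 = +1 1/3 stops.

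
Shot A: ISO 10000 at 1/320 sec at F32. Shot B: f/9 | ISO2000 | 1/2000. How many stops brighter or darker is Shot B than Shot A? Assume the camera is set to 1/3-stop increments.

Aperture: f/32 → f/29 → f/25 → f/22 → f/20 → f/18 → f/16 → f/14 → f/13 → f/11 → f/10 → f/9 — 3 2/3 stops wider (brighter).
Shutter speed: 1/320 → 1/400 → 1/500 → 1/640 → 1/800 → 1/1000 → 1/1250 → 1/1600 → 1/2000 — 2 2/3 stops shorter (darker).
ISO: 10000 → 8000 → 6400 → 5000 → 4000 → 3200 → 2500 → 2000 — 2 1/3 stops dropped (darker).
Net: +3 2/3 −2 2/3 −2 1/3 = −1 1/3 stops.

1 1/3 stops darker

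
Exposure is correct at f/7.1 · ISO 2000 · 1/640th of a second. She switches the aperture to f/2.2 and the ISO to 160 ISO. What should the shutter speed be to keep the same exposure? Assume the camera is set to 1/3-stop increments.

Aperture: f/7.1 → f/6.3 → f/5.6 → f/5 → f/4.5 → f/4 → f/3.5 → f/3.2 → f/2.8 → f/2.5 → f/2.2 — 3 1/3 stops larger aperture (brighter).
ISO: 2000 → 1600 → 1250 → 1000 → 800 → 640 → 500 → 400 → 320 → 250 → 200 → 160 — 3 2/3 stops dropped (darker).
Net change so far: 1/3 stop darker. Offset with the shutter speed: 1/640 → 1/500.

1/500s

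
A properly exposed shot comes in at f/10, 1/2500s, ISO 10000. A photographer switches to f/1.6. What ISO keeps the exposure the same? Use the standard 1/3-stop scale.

ISO 250

Aperture: f/10 → f/9 → f/8 → f/7.1 → f/6.3 → f/5.6 → f/5 → f/4.5 → f/4 → f/3.5 → f/3.2 → f/2.8 → f/2.5 → f/2.2 → f/2 → f/1.8 → f/1.6 — 5 1/3 stops wider (brighter).
Need 5 1/3 stops darker from the ISO: 10000 → 8000 → 6400 → 5000 → 4000 → 3200 → 2500 → 2000 → 1600 → 1250 → 1000 → 800 → 640 → 500 → 400 → 320 → 250.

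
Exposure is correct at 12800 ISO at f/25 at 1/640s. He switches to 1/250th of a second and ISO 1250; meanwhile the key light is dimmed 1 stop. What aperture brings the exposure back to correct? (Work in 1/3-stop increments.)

f/9

Scene light: 1 stop darker.
Shutter speed: 1/640 → 1/500 → 1/400 → 1/320 → 1/250 — 1 1/3 stops longer (brighter).
ISO: 12800 → 10000 → 8000 → 6400 → 5000 → 4000 → 3200 → 2500 → 2000 → 1600 → 1250 — 3 1/3 stops lower (darker).
Net so far: 3 stops darker. Aperture: f/25 → f/22 → f/20 → f/18 → f/16 → f/14 → f/13 → f/11 → f/10 → f/9.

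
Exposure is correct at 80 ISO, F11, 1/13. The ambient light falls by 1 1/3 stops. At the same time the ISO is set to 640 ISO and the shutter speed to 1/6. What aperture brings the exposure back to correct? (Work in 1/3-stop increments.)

f/29

Scene light: 1 1/3 stops darker.
ISO: 80 → 100 → 125 → 160 → 200 → 250 → 320 → 400 → 500 → 640 — 3 stops raised (brighter).
Shutter speed: 1/13 → 1/10 → 1/8 → 1/6 — 1 stop slower (brighter).
Net so far: 2 2/3 stops brighter. Aperture: f/11 → f/13 → f/14 → f/16 → f/18 → f/20 → f/22 → f/25 → f/29.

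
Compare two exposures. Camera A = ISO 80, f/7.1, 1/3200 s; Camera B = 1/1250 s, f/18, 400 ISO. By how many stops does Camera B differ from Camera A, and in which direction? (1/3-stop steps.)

Aperture: f/7.1 → f/8 → f/9 → f/10 → f/11 → f/13 → f/14 → f/16 → f/18 — 2 2/3 stops stopped down (darker).
Shutter speed: 1/3200 → 1/2500 → 1/2000 → 1/1600 → 1/1250 — 1 1/3 stops longer (brighter).
ISO: 80 → 100 → 125 → 160 → 200 → 250 → 320 → 400 — 2 1/3 stops raised (brighter).
Net: −2 2/3 +1 1/3 +2 1/3 = +1 stop.

1 stop brighter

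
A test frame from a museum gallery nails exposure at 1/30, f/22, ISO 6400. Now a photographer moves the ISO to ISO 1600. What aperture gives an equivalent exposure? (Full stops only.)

ISO: 6400 → 3200 → 1600 — 2 stops lower (darker).
Need 2 stops brighter from the aperture: f/22 → f/16 → f/11.

f/11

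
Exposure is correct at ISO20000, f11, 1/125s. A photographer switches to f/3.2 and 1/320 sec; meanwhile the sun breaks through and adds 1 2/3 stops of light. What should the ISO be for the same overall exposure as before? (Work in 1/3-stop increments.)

ISO 1250

Scene light: 1 2/3 stops brighter.
Aperture: f/11 → f/10 → f/9 → f/8 → f/7.1 → f/6.3 → f/5.6 → f/5 → f/4.5 → f/4 → f/3.5 → f/3.2 — 3 2/3 stops wider (brighter).
Shutter speed: 1/125 → 1/160 → 1/200 → 1/250 → 1/320 — 1 1/3 stops shorter (darker).
Net so far: 4 stops brighter. ISO: 20000 → 16000 → 12800 → 10000 → 8000 → 6400 → 5000 → 4000 → 3200 → 2500 → 2000 → 1600 → 1250.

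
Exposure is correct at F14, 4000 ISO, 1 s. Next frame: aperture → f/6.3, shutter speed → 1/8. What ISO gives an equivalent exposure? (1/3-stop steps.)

Aperture: f/14 → f/13 → f/11 → f/10 → f/9 → f/8 → f/7.1 → f/6.3 — 2 1/3 stops wider (brighter).
Shutter speed: 1 → 0.8 → 0.6 → 0.5 → 0.4 → 0.3 → 1/4 → 1/5 → 1/6 → 1/8 — 3 stops faster (darker).
Net change so far: 2/3 stop darker. Offset with the ISO: 4000 → 5000 → 6400.

ISO 6400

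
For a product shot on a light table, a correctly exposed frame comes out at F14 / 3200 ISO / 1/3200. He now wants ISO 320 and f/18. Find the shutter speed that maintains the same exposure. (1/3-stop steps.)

1/200s

ISO: 3200 → 2500 → 2000 → 1600 → 1250 → 1000 → 800 → 640 → 500 → 400 → 320 — 3 1/3 stops dropped (darker).
Aperture: f/14 → f/16 → f/18 — 2/3 stop smaller aperture (darker).
Net change so far: 4 stops darker. Offset with the shutter speed: 1/3200 → 1/2500 → 1/2000 → 1/1600 → 1/1250 → 1/1000 → 1/800 → 1/640 → 1/500 → 1/400 → 1/320 → 1/250 → 1/200.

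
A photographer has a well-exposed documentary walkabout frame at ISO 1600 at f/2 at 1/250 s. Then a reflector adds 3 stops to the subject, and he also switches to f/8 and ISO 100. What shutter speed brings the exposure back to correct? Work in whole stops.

Scene light: 3 stops brighter.
Aperture: f/2 → f/2.8 → f/4 → f/5.6 → f/8 — 4 stops stopped down (darker).
ISO: 1600 → 800 → 400 → 200 → 100 — 4 stops lower (darker).
Net so far: 5 stops darker. Shutter speed: 1/250 → 1/125 → 1/60 → 1/30 → 1/15 → 1/8.

1/8s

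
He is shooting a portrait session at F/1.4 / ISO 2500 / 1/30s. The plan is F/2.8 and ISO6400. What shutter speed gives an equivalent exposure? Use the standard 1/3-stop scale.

Aperture: f/1.4 → f/1.6 → f/1.8 → f/2 → f/2.2 → f/2.5 → f/2.8 — 2 stops stopped down (darker).
ISO: 2500 → 3200 → 4000 → 5000 → 6400 — 1 1/3 stops raised (brighter).
Net change so far: 2/3 stop darker. Offset with the shutter speed: 1/30 → 1/25 → 1/20.

1/20s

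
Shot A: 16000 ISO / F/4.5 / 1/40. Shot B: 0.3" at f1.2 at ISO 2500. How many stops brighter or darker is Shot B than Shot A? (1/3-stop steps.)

Aperture: f/4.5 → f/4 → f/3.5 → f/3.2 → f/2.8 → f/2.5 → f/2.2 → f/2 → f/1.8 → f/1.6 → f/1.4 → f/1.2 — 3 2/3 stops opened up (brighter).
Shutter speed: 1/40 → 1/30 → 1/25 → 1/20 → 1/15 → 1/13 → 1/10 → 1/8 → 1/6 → 1/5 → 1/4 → 0.3 — 3 2/3 stops longer (brighter).
ISO: 16000 → 12800 → 10000 → 8000 → 6400 → 5000 → 4000 → 3200 → 2500 — 2 2/3 stops dropped (darker).
Net: +3 2/3 +3 2/3 −2 2/3 = +4 2/3 stops.

4 2/3 stops brighter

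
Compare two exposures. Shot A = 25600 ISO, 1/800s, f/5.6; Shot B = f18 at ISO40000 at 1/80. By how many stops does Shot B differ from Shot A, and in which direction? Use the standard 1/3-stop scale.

2/3 stop brighter

Aperture: f/5.6 → f/6.3 → f/7.1 → f/8 → f/9 → f/10 → f/11 → f/13 → f/14 → f/16 → f/18 — 3 1/3 stops stopped down (darker).
Shutter speed: 1/800 → 1/640 → 1/500 → 1/400 → 1/320 → 1/250 → 1/200 → 1/160 → 1/125 → 1/100 → 1/80 — 3 1/3 stops slower (brighter).
ISO: 25600 → 32000 → 40000 — 2/3 stop higher (brighter).
Net: −3 1/3 +3 1/3 +2/3 = +2/3 stops.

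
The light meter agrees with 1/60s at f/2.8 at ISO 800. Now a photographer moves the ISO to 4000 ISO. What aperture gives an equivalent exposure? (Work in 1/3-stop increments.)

ISO: 800 → 1000 → 1250 → 1600 → 2000 → 2500 → 3200 → 4000 — 2 1/3 stops higher (brighter).
Need 2 1/3 stops darker from the aperture: f/2.8 → f/3.2 → f/3.5 → f/4 → f/4.5 → f/5 → f/5.6 → f/6.3.

f/6.3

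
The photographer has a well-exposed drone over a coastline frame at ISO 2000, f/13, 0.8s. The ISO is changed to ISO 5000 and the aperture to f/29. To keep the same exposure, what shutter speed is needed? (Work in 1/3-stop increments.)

1.6 s

ISO: 2000 → 2500 → 3200 → 4000 → 5000 — 1 1/3 stops raised (brighter).
Aperture: f/13 → f/14 → f/16 → f/18 → f/20 → f/22 → f/25 → f/29 — 2 1/3 stops narrower (darker).
Net change so far: 1 stop darker. Offset with the shutter speed: 0.8 → 1 → 1.3 → 1.6.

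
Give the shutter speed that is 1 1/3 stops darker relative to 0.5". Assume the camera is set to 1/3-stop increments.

1/5s

Shutter speed: 0.5 → 0.4 → 0.3 → 1/4 → 1/5 — 1 1/3 stops shorter (darker).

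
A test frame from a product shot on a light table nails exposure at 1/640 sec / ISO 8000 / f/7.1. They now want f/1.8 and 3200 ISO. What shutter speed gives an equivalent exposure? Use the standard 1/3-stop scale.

Aperture: f/7.1 → f/6.3 → f/5.6 → f/5 → f/4.5 → f/4 → f/3.5 → f/3.2 → f/2.8 → f/2.5 → f/2.2 → f/2 → f/1.8 — 4 stops wider (brighter).
ISO: 8000 → 6400 → 5000 → 4000 → 3200 — 1 1/3 stops lower (darker).
Net change so far: 2 2/3 stops brighter. Offset with the shutter speed: 1/640 → 1/800 → 1/1000 → 1/1250 → 1/1600 → 1/2000 → 1/2500 → 1/3200 → 1/4000.

1/4000s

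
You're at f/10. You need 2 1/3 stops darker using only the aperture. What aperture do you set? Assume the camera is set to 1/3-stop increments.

Aperture: f/10 → f/11 → f/13 → f/14 → f/16 → f/18 → f/20 → f/22 — 2 1/3 stops smaller aperture (darker).

f/22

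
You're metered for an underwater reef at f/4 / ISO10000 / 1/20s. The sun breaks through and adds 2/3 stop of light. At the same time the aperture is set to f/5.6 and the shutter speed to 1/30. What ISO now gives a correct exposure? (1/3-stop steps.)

Scene light: 2/3 stop brighter.
Aperture: f/4 → f/4.5 → f/5 → f/5.6 — 1 stop stopped down (darker).
Shutter speed: 1/20 → 1/25 → 1/30 — 2/3 stop faster (darker).
Net so far: 1 stop darker. ISO: 10000 → 12800 → 16000 → 20000.

ISO 20000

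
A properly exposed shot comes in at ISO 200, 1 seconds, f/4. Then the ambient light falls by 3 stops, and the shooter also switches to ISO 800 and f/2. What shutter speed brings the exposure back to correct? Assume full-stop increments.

1/2s

Scene light: 3 stops darker.
ISO: 200 → 400 → 800 — 2 stops higher (brighter).
Aperture: f/4 → f/2.8 → f/2 — 2 stops wider (brighter).
Net so far: 1 stop brighter. Shutter speed: 1 → 1/2.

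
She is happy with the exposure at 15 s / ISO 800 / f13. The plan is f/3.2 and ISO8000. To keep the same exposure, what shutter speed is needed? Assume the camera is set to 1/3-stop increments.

1/10s

Aperture: f/13 → f/11 → f/10 → f/9 → f/8 → f/7.1 → f/6.3 → f/5.6 → f/5 → f/4.5 → f/4 → f/3.5 → f/3.2 — 4 stops opened up (brighter).
ISO: 800 → 1000 → 1250 → 1600 → 2000 → 2500 → 3200 → 4000 → 5000 → 6400 → 8000 — 3 1/3 stops raised (brighter).
Net change so far: 7 1/3 stops brighter. Offset with the shutter speed: 15 → 13 → 10 → 8 → 6 → 5 → 4 → 3.2 → 2.5 → 2 → 1.6 → 1.3 → 1 → 0.8 → 0.6 → 0.5 → 0.4 → 0.3 → 1/4 → 1/5 → 1/6 → 1/8 → 1/10.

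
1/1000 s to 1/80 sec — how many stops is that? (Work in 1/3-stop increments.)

1/1000 → 1/800 → 1/640 → 1/500 → 1/400 → 1/320 → 1/250 → 1/200 → 1/160 → 1/125 → 1/100 → 1/80 — count the steps: 11 third-stops = 3 2/3 stops.

3 2/3 stops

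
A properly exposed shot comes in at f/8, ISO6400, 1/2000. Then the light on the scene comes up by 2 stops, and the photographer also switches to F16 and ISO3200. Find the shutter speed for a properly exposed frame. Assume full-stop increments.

Scene light: 2 stops brighter.
Aperture: f/8 → f/11 → f/16 — 2 stops stopped down (darker).
ISO: 6400 → 3200 — 1 stop lower (darker).
Net so far: 1 stop darker. Shutter speed: 1/2000 → 1/1000.

1/1000s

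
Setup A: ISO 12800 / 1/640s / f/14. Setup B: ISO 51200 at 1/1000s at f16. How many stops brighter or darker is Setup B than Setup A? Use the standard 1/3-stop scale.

Aperture: f/14 → f/16 — 1/3 stop narrower (darker).
Shutter speed: 1/640 → 1/800 → 1/1000 — 2/3 stop shorter (darker).
ISO: 12800 → 16000 → 20000 → 25600 → 32000 → 40000 → 51200 — 2 stops higher (brighter).
Net: −1/3 −2/3 +2 = +1 stop.

1 stop brighter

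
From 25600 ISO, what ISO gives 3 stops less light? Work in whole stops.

ISO: 25600 → 12800 → 6400 → 3200 — 3 stops lower (darker).

ISO 3200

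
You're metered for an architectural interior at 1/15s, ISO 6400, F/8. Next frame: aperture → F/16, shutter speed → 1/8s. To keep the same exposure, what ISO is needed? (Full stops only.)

ISO 12800

Aperture: f/8 → f/11 → f/16 — 2 stops stopped down (darker).
Shutter speed: 1/15 → 1/8 — 1 stop slower (brighter).
Net change so far: 1 stop darker. Offset with the ISO: 6400 → 12800.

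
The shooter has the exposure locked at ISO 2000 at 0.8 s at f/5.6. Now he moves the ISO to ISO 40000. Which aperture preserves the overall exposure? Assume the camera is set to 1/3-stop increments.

ISO: 2000 → 2500 → 3200 → 4000 → 5000 → 6400 → 8000 → 10000 → 12800 → 16000 → 20000 → 25600 → 32000 → 40000 — 4 1/3 stops raised (brighter).
Need 4 1/3 stops darker from the aperture: f/5.6 → f/6.3 → f/7.1 → f/8 → f/9 → f/10 → f/11 → f/13 → f/14 → f/16 → f/18 → f/20 → f/22 → f/25.

f/25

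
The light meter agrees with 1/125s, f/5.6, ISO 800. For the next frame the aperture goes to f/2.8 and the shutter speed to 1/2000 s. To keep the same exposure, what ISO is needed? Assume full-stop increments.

ISO 3200

Aperture: f/5.6 → f/4 → f/2.8 — 2 stops opened up (brighter).
Shutter speed: 1/125 → 1/250 → 1/500 → 1/1000 → 1/2000 — 4 stops shorter (darker).
Net change so far: 2 stops darker. Offset with the ISO: 800 → 1600 → 3200.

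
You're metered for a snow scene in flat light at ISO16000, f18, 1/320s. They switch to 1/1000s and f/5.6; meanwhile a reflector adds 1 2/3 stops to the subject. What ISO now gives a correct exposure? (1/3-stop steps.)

Scene light: 1 2/3 stops brighter.
Shutter speed: 1/320 → 1/400 → 1/500 → 1/640 → 1/800 → 1/1000 — 1 2/3 stops faster (darker).
Aperture: f/18 → f/16 → f/14 → f/13 → f/11 → f/10 → f/9 → f/8 → f/7.1 → f/6.3 → f/5.6 — 3 1/3 stops opened up (brighter).
Net so far: 3 1/3 stops brighter. ISO: 16000 → 12800 → 10000 → 8000 → 6400 → 5000 → 4000 → 3200 → 2500 → 2000 → 1600.

ISO 1600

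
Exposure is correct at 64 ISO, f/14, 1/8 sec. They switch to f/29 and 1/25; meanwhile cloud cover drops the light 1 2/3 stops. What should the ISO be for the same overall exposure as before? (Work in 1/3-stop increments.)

ISO 2500

Scene light: 1 2/3 stops darker.
Aperture: f/14 → f/16 → f/18 → f/20 → f/22 → f/25 → f/29 — 2 stops stopped down (darker).
Shutter speed: 1/8 → 1/10 → 1/13 → 1/15 → 1/20 → 1/25 — 1 2/3 stops shorter (darker).
Net so far: 5 1/3 stops darker. ISO: 64 → 80 → 100 → 125 → 160 → 200 → 250 → 320 → 400 → 500 → 640 → 800 → 1000 → 1250 → 1600 → 2000 → 2500.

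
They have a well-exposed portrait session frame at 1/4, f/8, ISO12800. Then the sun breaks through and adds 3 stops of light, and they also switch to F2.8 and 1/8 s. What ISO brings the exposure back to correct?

Scene light: 3 stops brighter.
Aperture: f/8 → f/5.6 → f/4 → f/2.8 — 3 stops opened up (brighter).
Shutter speed: 1/4 → 1/8 — 1 stop faster (darker).
Net so far: 5 stops brighter. ISO: 12800 → 6400 → 3200 → 1600 → 800 → 400.

ISO 400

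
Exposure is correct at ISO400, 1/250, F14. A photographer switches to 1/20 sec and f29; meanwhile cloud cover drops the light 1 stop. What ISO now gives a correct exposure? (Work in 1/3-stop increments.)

ISO 250

Scene light: 1 stop darker.
Shutter speed: 1/250 → 1/200 → 1/160 → 1/125 → 1/100 → 1/80 → 1/60 → 1/50 → 1/40 → 1/30 → 1/25 → 1/20 — 3 2/3 stops slower (brighter).
Aperture: f/14 → f/16 → f/18 → f/20 → f/22 → f/25 → f/29 — 2 stops narrower (darker).
Net so far: 2/3 stop brighter. ISO: 400 → 320 → 250.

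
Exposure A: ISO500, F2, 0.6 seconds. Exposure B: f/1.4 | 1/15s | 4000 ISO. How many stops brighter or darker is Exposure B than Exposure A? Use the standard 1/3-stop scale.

Aperture: f/2 → f/1.8 → f/1.6 → f/1.4 — 1 stop larger aperture (brighter).
Shutter speed: 0.6 → 0.5 → 0.4 → 0.3 → 1/4 → 1/5 → 1/6 → 1/8 → 1/10 → 1/13 → 1/15 — 3 1/3 stops faster (darker).
ISO: 500 → 640 → 800 → 1000 → 1250 → 1600 → 2000 → 2500 → 3200 → 4000 — 3 stops raised (brighter).
Net: +1 −3 1/3 +3 = +2/3 stops.

2/3 stop brighter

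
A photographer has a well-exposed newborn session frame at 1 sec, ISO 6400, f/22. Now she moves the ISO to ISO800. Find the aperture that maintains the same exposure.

f/8

ISO: 6400 → 3200 → 1600 → 800 — 3 stops dropped (darker).
Need 3 stops brighter from the aperture: f/22 → f/16 → f/11 → f/8.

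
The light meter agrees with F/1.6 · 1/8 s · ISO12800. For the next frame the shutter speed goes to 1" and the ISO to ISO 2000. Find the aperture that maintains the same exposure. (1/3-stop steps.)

Shutter speed: 1/8 → 1/6 → 1/5 → 1/4 → 0.3 → 0.4 → 0.5 → 0.6 → 0.8 → 1 — 3 stops longer (brighter).
ISO: 12800 → 10000 → 8000 → 6400 → 5000 → 4000 → 3200 → 2500 → 2000 — 2 2/3 stops dropped (darker).
Net change so far: 1/3 stop brighter. Offset with the aperture: f/1.6 → f/1.8.

f/1.8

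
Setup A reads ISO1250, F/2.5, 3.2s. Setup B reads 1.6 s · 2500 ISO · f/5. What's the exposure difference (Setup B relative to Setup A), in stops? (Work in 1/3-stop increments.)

2 stops darker

Aperture: f/2.5 → f/2.8 → f/3.2 → f/3.5 → f/4 → f/4.5 → f/5 — 2 stops smaller aperture (darker).
Shutter speed: 3.2 → 2.5 → 2 → 1.6 — 1 stop shorter (darker).
ISO: 1250 → 1600 → 2000 → 2500 — 1 stop raised (brighter).
Net: −2 −1 +1 = −2 stops.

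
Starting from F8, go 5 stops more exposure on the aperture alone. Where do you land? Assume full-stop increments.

f/1.4

Aperture: f/8 → f/5.6 → f/4 → f/2.8 → f/2 → f/1.4 — 5 stops larger aperture (brighter).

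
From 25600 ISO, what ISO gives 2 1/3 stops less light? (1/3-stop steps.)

ISO: 25600 → 20000 → 16000 → 12800 → 10000 → 8000 → 6400 → 5000 — 2 1/3 stops dropped (darker).

ISO 5000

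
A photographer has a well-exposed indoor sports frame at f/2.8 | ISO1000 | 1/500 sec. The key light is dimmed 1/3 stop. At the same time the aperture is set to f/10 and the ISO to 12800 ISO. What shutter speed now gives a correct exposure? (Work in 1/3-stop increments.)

1/400s

Scene light: 1/3 stop darker.
Aperture: f/2.8 → f/3.2 → f/3.5 → f/4 → f/4.5 → f/5 → f/5.6 → f/6.3 → f/7.1 → f/8 → f/9 → f/10 — 3 2/3 stops smaller aperture (darker).
ISO: 1000 → 1250 → 1600 → 2000 → 2500 → 3200 → 4000 → 5000 → 6400 → 8000 → 10000 → 12800 — 3 2/3 stops raised (brighter).
Net so far: 1/3 stop darker. Shutter speed: 1/500 → 1/400.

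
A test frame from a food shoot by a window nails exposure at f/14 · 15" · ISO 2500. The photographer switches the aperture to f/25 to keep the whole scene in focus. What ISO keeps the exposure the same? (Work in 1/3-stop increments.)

Aperture: f/14 → f/16 → f/18 → f/20 → f/22 → f/25 — 1 2/3 stops stopped down (darker).
Need 1 2/3 stops brighter from the ISO: 2500 → 3200 → 4000 → 5000 → 6400 → 8000.

ISO 8000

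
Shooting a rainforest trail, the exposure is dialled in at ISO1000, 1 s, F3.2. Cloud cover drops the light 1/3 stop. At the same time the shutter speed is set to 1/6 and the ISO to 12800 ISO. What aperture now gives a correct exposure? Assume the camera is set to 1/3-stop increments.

Scene light: 1/3 stop darker.
Shutter speed: 1 → 0.8 → 0.6 → 0.5 → 0.4 → 0.3 → 1/4 → 1/5 → 1/6 — 2 2/3 stops shorter (darker).
ISO: 1000 → 1250 → 1600 → 2000 → 2500 → 3200 → 4000 → 5000 → 6400 → 8000 → 10000 → 12800 — 3 2/3 stops higher (brighter).
Net so far: 2/3 stop brighter. Aperture: f/3.2 → f/3.5 → f/4.

f/4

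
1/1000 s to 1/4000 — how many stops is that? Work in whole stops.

1/1000 → 1/2000 → 1/4000 — count the steps: 2 stops.

2 stops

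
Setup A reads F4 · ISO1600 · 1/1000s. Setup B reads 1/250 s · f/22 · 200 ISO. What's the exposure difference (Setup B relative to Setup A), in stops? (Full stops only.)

6 stops darker

Aperture: f/4 → f/5.6 → f/8 → f/11 → f/16 → f/22 — 5 stops stopped down (darker).
Shutter speed: 1/1000 → 1/500 → 1/250 — 2 stops longer (brighter).
ISO: 1600 → 800 → 400 → 200 — 3 stops dropped (darker).
Net: −5 +2 −3 = −6 stops.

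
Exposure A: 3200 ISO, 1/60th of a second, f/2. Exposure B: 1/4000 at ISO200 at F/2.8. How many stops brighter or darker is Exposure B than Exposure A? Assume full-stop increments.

Aperture: f/2 → f/2.8 — 1 stop smaller aperture (darker).
Shutter speed: 1/60 → 1/125 → 1/250 → 1/500 → 1/1000 → 1/2000 → 1/4000 — 6 stops faster (darker).
ISO: 3200 → 1600 → 800 → 400 → 200 — 4 stops lower (darker).
Net: −1 −6 −4 = −11 stops.

11 stops darker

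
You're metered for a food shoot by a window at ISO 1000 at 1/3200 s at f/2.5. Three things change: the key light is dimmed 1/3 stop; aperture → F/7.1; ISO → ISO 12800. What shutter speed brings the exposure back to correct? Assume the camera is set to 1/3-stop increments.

1/4000s

Scene light: 1/3 stop darker.
Aperture: f/2.5 → f/2.8 → f/3.2 → f/3.5 → f/4 → f/4.5 → f/5 → f/5.6 → f/6.3 → f/7.1 — 3 stops smaller aperture (darker).
ISO: 1000 → 1250 → 1600 → 2000 → 2500 → 3200 → 4000 → 5000 → 6400 → 8000 → 10000 → 12800 — 3 2/3 stops raised (brighter).
Net so far: 1/3 stop brighter. Shutter speed: 1/3200 → 1/4000.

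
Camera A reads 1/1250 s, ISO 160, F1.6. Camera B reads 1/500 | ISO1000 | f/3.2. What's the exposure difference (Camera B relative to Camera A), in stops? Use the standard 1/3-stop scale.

Aperture: f/1.6 → f/1.8 → f/2 → f/2.2 → f/2.5 → f/2.8 → f/3.2 — 2 stops narrower (darker).
Shutter speed: 1/1250 → 1/1000 → 1/800 → 1/640 → 1/500 — 1 1/3 stops longer (brighter).
ISO: 160 → 200 → 250 → 320 → 400 → 500 → 640 → 800 → 1000 — 2 2/3 stops raised (brighter).
Net: −2 +1 1/3 +2 2/3 = +2 stops.

2 stops brighter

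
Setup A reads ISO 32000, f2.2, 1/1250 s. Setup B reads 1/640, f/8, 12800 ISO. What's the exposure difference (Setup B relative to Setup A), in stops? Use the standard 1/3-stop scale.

Aperture: f/2.2 → f/2.5 → f/2.8 → f/3.2 → f/3.5 → f/4 → f/4.5 → f/5 → f/5.6 → f/6.3 → f/7.1 → f/8 — 3 2/3 stops stopped down (darker).
Shutter speed: 1/1250 → 1/1000 → 1/800 → 1/640 — 1 stop longer (brighter).
ISO: 32000 → 25600 → 20000 → 16000 → 12800 — 1 1/3 stops lower (darker).
Net: −3 2/3 +1 −1 1/3 = −4 stops.

4 stops darker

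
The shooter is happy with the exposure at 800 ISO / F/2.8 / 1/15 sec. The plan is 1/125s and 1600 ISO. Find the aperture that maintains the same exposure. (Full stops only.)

f/1.4

Shutter speed: 1/15 → 1/30 → 1/60 → 1/125 — 3 stops faster (darker).
ISO: 800 → 1600 — 1 stop higher (brighter).
Net change so far: 2 stops darker. Offset with the aperture: f/2.8 → f/2 → f/1.4.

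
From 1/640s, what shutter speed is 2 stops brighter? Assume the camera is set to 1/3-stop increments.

1/160s

Shutter speed: 1/640 → 1/500 → 1/400 → 1/320 → 1/250 → 1/200 → 1/160 — 2 stops longer (brighter).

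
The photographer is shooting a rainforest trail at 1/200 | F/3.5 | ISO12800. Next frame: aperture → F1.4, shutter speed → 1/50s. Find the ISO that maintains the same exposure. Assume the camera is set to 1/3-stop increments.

ISO 500

Aperture: f/3.5 → f/3.2 → f/2.8 → f/2.5 → f/2.2 → f/2 → f/1.8 → f/1.6 → f/1.4 — 2 2/3 stops opened up (brighter).
Shutter speed: 1/200 → 1/160 → 1/125 → 1/100 → 1/80 → 1/60 → 1/50 — 2 stops slower (brighter).
Net change so far: 4 2/3 stops brighter. Offset with the ISO: 12800 → 10000 → 8000 → 6400 → 5000 → 4000 → 3200 → 2500 → 2000 → 1600 → 1250 → 1000 → 800 → 640 → 500.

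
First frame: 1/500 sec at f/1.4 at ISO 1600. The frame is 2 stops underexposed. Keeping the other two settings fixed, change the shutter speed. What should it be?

Underexposed by 2 stops → need 2 stops brighter.
Shutter speed: 1/500 → 1/250 → 1/125.

1/125s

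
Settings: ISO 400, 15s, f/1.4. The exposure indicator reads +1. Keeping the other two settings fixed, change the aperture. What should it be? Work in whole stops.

f/2

Overexposed by 1 stop → need 1 stop darker.
Aperture: f/1.4 → f/2.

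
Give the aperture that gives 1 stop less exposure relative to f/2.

f/2.8

Aperture: f/2 → f/2.8 — 1 stop smaller aperture (darker).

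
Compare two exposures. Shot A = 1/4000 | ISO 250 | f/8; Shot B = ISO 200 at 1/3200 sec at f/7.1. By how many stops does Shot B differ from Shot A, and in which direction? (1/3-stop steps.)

Aperture: f/8 → f/7.1 — 1/3 stop wider (brighter).
Shutter speed: 1/4000 → 1/3200 — 1/3 stop slower (brighter).
ISO: 250 → 200 — 1/3 stop lower (darker).
Net: +1/3 +1/3 −1/3 = +1/3 stops.

1/3 stop brighter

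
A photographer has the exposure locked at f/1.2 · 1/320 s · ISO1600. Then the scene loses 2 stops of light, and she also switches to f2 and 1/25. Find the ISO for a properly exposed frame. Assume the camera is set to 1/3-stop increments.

Scene light: 2 stops darker.
Aperture: f/1.2 → f/1.4 → f/1.6 → f/1.8 → f/2 — 1 1/3 stops narrower (darker).
Shutter speed: 1/320 → 1/250 → 1/200 → 1/160 → 1/125 → 1/100 → 1/80 → 1/60 → 1/50 → 1/40 → 1/30 → 1/25 — 3 2/3 stops slower (brighter).
Net so far: 1/3 stop brighter. ISO: 1600 → 1250.

ISO 1250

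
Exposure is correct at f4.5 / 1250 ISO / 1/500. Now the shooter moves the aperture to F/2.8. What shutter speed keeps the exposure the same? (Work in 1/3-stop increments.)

1/1250s

Aperture: f/4.5 → f/4 → f/3.5 → f/3.2 → f/2.8 — 1 1/3 stops opened up (brighter).
Need 1 1/3 stops darker from the shutter speed: 1/500 → 1/640 → 1/800 → 1/1000 → 1/1250.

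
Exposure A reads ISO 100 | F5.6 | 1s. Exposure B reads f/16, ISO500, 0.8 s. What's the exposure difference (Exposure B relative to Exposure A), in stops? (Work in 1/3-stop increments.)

Aperture: f/5.6 → f/6.3 → f/7.1 → f/8 → f/9 → f/10 → f/11 → f/13 → f/14 → f/16 — 3 stops narrower (darker).
Shutter speed: 1 → 0.8 — 1/3 stop faster (darker).
ISO: 100 → 125 → 160 → 200 → 250 → 320 → 400 → 500 — 2 1/3 stops raised (brighter).
Net: −3 −1/3 +2 1/3 = −1 stop.

1 stop darker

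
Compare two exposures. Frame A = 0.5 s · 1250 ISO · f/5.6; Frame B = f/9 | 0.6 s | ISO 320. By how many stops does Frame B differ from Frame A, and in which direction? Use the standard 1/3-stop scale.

Aperture: f/5.6 → f/6.3 → f/7.1 → f/8 → f/9 — 1 1/3 stops smaller aperture (darker).
Shutter speed: 0.5 → 0.6 — 1/3 stop slower (brighter).
ISO: 1250 → 1000 → 800 → 640 → 500 → 400 → 320 — 2 stops lower (darker).
Net: −1 1/3 +1/3 −2 = −3 stops.

3 stops darker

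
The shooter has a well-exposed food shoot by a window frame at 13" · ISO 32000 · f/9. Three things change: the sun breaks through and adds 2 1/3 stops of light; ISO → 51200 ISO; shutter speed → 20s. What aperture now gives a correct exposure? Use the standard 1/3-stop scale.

f/32

Scene light: 2 1/3 stops brighter.
ISO: 32000 → 40000 → 51200 — 2/3 stop higher (brighter).
Shutter speed: 13 → 15 → 20 — 2/3 stop slower (brighter).
Net so far: 3 2/3 stops brighter. Aperture: f/9 → f/10 → f/11 → f/13 → f/14 → f/16 → f/18 → f/20 → f/22 → f/25 → f/29 → f/32.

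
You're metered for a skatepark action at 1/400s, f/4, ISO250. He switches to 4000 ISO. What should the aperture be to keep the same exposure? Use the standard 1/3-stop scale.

f/16

ISO: 250 → 320 → 400 → 500 → 640 → 800 → 1000 → 1250 → 1600 → 2000 → 2500 → 3200 → 4000 — 4 stops higher (brighter).
Need 4 stops darker from the aperture: f/4 → f/4.5 → f/5 → f/5.6 → f/6.3 → f/7.1 → f/8 → f/9 → f/10 → f/11 → f/13 → f/14 → f/16.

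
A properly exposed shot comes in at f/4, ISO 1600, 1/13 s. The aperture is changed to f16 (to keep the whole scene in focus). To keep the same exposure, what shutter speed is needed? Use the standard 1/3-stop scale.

Aperture: f/4 → f/4.5 → f/5 → f/5.6 → f/6.3 → f/7.1 → f/8 → f/9 → f/10 → f/11 → f/13 → f/14 → f/16 — 4 stops narrower (darker).
Need 4 stops brighter from the shutter speed: 1/13 → 1/10 → 1/8 → 1/6 → 1/5 → 1/4 → 0.3 → 0.4 → 0.5 → 0.6 → 0.8 → 1 → 1.3.

1.3 s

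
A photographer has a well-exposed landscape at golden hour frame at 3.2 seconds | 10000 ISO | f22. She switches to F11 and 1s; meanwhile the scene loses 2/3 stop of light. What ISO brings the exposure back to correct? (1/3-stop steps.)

Scene light: 2/3 stop darker.
Aperture: f/22 → f/20 → f/18 → f/16 → f/14 → f/13 → f/11 — 2 stops wider (brighter).
Shutter speed: 3.2 → 2.5 → 2 → 1.6 → 1.3 → 1 — 1 2/3 stops faster (darker).
Net so far: 1/3 stop darker. ISO: 10000 → 12800.

ISO 12800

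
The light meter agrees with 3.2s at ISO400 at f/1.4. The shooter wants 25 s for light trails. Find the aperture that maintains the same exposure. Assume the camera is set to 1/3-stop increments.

Shutter speed: 3.2 → 4 → 5 → 6 → 8 → 10 → 13 → 15 → 20 → 25 — 3 stops longer (brighter).
Need 3 stops darker from the aperture: f/1.4 → f/1.6 → f/1.8 → f/2 → f/2.2 → f/2.5 → f/2.8 → f/3.2 → f/3.5 → f/4.

f/4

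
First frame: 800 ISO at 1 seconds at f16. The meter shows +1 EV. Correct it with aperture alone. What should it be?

Overexposed by 1 stop → need 1 stop darker.
Aperture: f/16 → f/22.

f/22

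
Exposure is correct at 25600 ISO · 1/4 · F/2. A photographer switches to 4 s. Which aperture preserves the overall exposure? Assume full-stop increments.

f/8

Shutter speed: 1/4 → 1/2 → 1 → 2 → 4 — 4 stops longer (brighter).
Need 4 stops darker from the aperture: f/2 → f/2.8 → f/4 → f/5.6 → f/8.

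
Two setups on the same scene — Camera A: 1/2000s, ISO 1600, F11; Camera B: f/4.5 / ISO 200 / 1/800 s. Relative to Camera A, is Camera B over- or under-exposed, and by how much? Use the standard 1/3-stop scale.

1 stop brighter

Aperture: f/11 → f/10 → f/9 → f/8 → f/7.1 → f/6.3 → f/5.6 → f/5 → f/4.5 — 2 2/3 stops larger aperture (brighter).
Shutter speed: 1/2000 → 1/1600 → 1/1250 → 1/1000 → 1/800 — 1 1/3 stops longer (brighter).
ISO: 1600 → 1250 → 1000 → 800 → 640 → 500 → 400 → 320 → 250 → 200 — 3 stops lower (darker).
Net: +2 2/3 +1 1/3 −3 = +1 stop.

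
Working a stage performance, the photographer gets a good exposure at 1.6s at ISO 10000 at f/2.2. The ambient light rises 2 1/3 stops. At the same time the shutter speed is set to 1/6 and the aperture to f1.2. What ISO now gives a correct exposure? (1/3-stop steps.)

ISO 6400

Scene light: 2 1/3 stops brighter.
Shutter speed: 1.6 → 1.3 → 1 → 0.8 → 0.6 → 0.5 → 0.4 → 0.3 → 1/4 → 1/5 → 1/6 — 3 1/3 stops shorter (darker).
Aperture: f/2.2 → f/2 → f/1.8 → f/1.6 → f/1.4 → f/1.2 — 1 2/3 stops opened up (brighter).
Net so far: 2/3 stop brighter. ISO: 10000 → 8000 → 6400.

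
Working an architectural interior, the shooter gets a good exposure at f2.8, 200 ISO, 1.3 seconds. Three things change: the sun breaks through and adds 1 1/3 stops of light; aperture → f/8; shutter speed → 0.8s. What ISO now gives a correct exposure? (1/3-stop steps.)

Scene light: 1 1/3 stops brighter.
Aperture: f/2.8 → f/3.2 → f/3.5 → f/4 → f/4.5 → f/5 → f/5.6 → f/6.3 → f/7.1 → f/8 — 3 stops smaller aperture (darker).
Shutter speed: 1.3 → 1 → 0.8 — 2/3 stop shorter (darker).
Net so far: 2 1/3 stops darker. ISO: 200 → 250 → 320 → 400 → 500 → 640 → 800 → 1000.

ISO 1000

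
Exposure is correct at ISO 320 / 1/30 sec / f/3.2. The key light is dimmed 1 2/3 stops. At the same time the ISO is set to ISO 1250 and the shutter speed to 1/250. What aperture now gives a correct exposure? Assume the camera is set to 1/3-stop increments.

Scene light: 1 2/3 stops darker.
ISO: 320 → 400 → 500 → 640 → 800 → 1000 → 1250 — 2 stops raised (brighter).
Shutter speed: 1/30 → 1/40 → 1/50 → 1/60 → 1/80 → 1/100 → 1/125 → 1/160 → 1/200 → 1/250 — 3 stops shorter (darker).
Net so far: 2 2/3 stops darker. Aperture: f/3.2 → f/2.8 → f/2.5 → f/2.2 → f/2 → f/1.8 → f/1.6 → f/1.4 → f/1.2.

f/1.2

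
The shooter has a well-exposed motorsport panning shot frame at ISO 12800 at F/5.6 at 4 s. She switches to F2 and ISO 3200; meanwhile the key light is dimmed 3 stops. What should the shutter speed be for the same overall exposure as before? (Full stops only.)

15 s

Scene light: 3 stops darker.
Aperture: f/5.6 → f/4 → f/2.8 → f/2 — 3 stops larger aperture (brighter).
ISO: 12800 → 6400 → 3200 — 2 stops lower (darker).
Net so far: 2 stops darker. Shutter speed: 4 → 8 → 15.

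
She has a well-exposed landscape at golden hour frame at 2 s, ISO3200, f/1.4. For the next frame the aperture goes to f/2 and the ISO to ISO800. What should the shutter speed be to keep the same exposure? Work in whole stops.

Aperture: f/1.4 → f/2 — 1 stop stopped down (darker).
ISO: 3200 → 1600 → 800 — 2 stops lower (darker).
Net change so far: 3 stops darker. Offset with the shutter speed: 2 → 4 → 8 → 15.

15 s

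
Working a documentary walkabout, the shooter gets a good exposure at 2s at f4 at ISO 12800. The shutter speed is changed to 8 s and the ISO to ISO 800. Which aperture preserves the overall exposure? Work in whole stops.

Shutter speed: 2 → 4 → 8 — 2 stops slower (brighter).
ISO: 12800 → 6400 → 3200 → 1600 → 800 — 4 stops dropped (darker).
Net change so far: 2 stops darker. Offset with the aperture: f/4 → f/2.8 → f/2.

f/2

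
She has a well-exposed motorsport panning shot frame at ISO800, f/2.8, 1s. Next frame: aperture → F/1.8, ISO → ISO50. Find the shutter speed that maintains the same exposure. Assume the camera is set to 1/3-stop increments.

6 s

Aperture: f/2.8 → f/2.5 → f/2.2 → f/2 → f/1.8 — 1 1/3 stops larger aperture (brighter).
ISO: 800 → 640 → 500 → 400 → 320 → 250 → 200 → 160 → 125 → 100 → 80 → 64 → 50 — 4 stops lower (darker).
Net change so far: 2 2/3 stops darker. Offset with the shutter speed: 1 → 1.3 → 1.6 → 2 → 2.5 → 3.2 → 4 → 5 → 6.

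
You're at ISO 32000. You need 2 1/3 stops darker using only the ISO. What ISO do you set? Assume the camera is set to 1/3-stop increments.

ISO 6400

ISO: 32000 → 25600 → 20000 → 16000 → 12800 → 10000 → 8000 → 6400 — 2 1/3 stops lower (darker).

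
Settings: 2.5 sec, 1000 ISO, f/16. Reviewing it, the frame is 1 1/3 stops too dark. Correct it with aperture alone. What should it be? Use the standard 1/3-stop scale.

Underexposed by 1 1/3 stops → need 1 1/3 stops brighter.
Aperture: f/16 → f/14 → f/13 → f/11 → f/10.

f/10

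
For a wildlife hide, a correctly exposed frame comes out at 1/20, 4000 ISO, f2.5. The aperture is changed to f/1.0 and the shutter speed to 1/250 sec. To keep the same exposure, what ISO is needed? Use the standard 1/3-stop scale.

Aperture: f/2.5 → f/2.2 → f/2 → f/1.8 → f/1.6 → f/1.4 → f/1.2 → f/1.1 → f/1.0 — 2 2/3 stops larger aperture (brighter).
Shutter speed: 1/20 → 1/25 → 1/30 → 1/40 → 1/50 → 1/60 → 1/80 → 1/100 → 1/125 → 1/160 → 1/200 → 1/250 — 3 2/3 stops faster (darker).
Net change so far: 1 stop darker. Offset with the ISO: 4000 → 5000 → 6400 → 8000.

ISO 8000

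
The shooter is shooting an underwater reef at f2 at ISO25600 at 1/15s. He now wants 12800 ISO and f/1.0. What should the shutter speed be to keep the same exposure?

ISO: 25600 → 12800 — 1 stop lower (darker).
Aperture: f/2 → f/1.4 → f/1.0 — 2 stops opened up (brighter).
Net change so far: 1 stop brighter. Offset with the shutter speed: 1/15 → 1/30.

1/30s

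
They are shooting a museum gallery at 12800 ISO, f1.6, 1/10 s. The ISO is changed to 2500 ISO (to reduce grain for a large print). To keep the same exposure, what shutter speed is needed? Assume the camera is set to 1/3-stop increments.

ISO: 12800 → 10000 → 8000 → 6400 → 5000 → 4000 → 3200 → 2500 — 2 1/3 stops lower (darker).
Need 2 1/3 stops brighter from the shutter speed: 1/10 → 1/8 → 1/6 → 1/5 → 1/4 → 0.3 → 0.4 → 0.5.

0.5 s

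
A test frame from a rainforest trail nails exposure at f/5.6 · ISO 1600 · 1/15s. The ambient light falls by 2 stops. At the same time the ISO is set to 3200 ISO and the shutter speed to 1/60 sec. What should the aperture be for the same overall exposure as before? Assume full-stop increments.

Scene light: 2 stops darker.
ISO: 1600 → 3200 — 1 stop higher (brighter).
Shutter speed: 1/15 → 1/30 → 1/60 — 2 stops shorter (darker).
Net so far: 3 stops darker. Aperture: f/5.6 → f/4 → f/2.8 → f/2.

f/2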